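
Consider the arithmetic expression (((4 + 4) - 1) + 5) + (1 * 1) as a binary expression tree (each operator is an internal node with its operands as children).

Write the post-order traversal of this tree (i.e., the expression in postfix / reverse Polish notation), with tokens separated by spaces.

4 4 + 1 - 5 + 1 1 * +

Post-order on an expression tree gives postfix notation: for each operator, emit left operand, right operand, then the operator.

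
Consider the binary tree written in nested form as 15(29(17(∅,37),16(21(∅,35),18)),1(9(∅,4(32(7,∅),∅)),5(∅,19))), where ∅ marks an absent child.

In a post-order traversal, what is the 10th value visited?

Post-order visits the left subtree, then the right subtree, then the node.
At 15: go left to 29.
  At 29: go left to 17.
    At 17: no left child.
    At 17: go right to 37.
      37 is a leaf — visit 37.
    Visit 17.
  At 29: go right to 16.
    At 16: go left to 21.
      At 21: no left child.
      At 21: go right to 35.
        35 is a leaf — visit 35.
      Visit 21.
    At 16: go right to 18.
      18 is a leaf — visit 18.
    Visit 16.
  Visit 29.
At 15: go right to 1.
  At 1: go left to 9.
    At 9: no left child.
    At 9: go right to 4.
      At 4: go left to 32.
        At 32: go left to 7.
          7 is a leaf — visit 7.
        At 32: no right child.
        Visit 32.
      At 4: no right child.
      Visit 4.
    Visit 9.
  At 1: go right to 5.
    At 5: no left child.
    At 5: go right to 19.
      19 is a leaf — visit 19.
    Visit 5.
  Visit 1.
Visit 15.
Full post-order sequence: 37, 17, 35, 21, 18, 16, 29, 7, 32, 4, 9, 19, 5, 1, 15.

4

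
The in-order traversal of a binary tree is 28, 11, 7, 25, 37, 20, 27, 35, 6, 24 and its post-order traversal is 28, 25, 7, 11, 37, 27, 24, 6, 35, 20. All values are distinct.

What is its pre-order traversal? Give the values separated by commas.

20, 37, 11, 28, 7, 25, 35, 27, 6, 24

The last element of post-order is the root; it splits in-order into left and right subtrees.
Root 20: left subtree has 5 nodes {28, 11, 7, 25, 37}, right has 4 {27, 35, 6, 24}.
  Root 37: left subtree has 4 nodes {28, 11, 7, 25}, right has 0 { }.
    Root 11: left subtree has 1 node {28}, right has 2 {7, 25}.
      Root 7: left subtree has 0 nodes { }, right has 1 {25}.
  Root 35: left subtree has 1 node {27}, right has 2 {6, 24}.
    Root 6: left subtree has 0 nodes { }, right has 1 {24}.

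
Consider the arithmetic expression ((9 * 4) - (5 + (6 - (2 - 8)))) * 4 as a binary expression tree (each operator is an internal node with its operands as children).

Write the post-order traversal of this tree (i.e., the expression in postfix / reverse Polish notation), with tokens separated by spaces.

9 4 * 5 6 2 8 - - + - 4 *

Post-order on an expression tree gives postfix notation: for each operator, emit left operand, right operand, then the operator.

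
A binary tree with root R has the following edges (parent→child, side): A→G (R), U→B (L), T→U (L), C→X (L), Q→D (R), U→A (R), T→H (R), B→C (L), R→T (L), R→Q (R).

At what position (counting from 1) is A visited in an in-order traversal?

5

In-order visits the left subtree, then the node, then the right subtree.
At R: go left to T.
  At T: go left to U.
    At U: go left to B.
      At B: go left to C.
        At C: go left to X.
          X is a leaf — visit X.
        Visit C.
        At C: no right child.
      Visit B.
      At B: no right child.
    Visit U.
    At U: go right to A.
      At A: no left child.
      Visit A.
      At A: go right to G.
        G is a leaf — visit G.
  Visit T.
  At T: go right to H.
    H is a leaf — visit H.
Visit R.
At R: go right to Q.
  At Q: no left child.
  Visit Q.
  At Q: go right to D.
    D is a leaf — visit D.
Full in-order sequence: X, C, B, U, A, G, T, H, R, Q, D.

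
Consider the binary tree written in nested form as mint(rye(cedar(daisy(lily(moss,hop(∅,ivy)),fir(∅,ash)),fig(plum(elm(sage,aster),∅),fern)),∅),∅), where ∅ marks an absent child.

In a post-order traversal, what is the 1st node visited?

moss

Post-order visits the left subtree, then the right subtree, then the node.
At mint: go left to rye.
  At rye: go left to cedar.
    At cedar: go left to daisy.
      At daisy: go left to lily.
        At lily: go left to moss.
          moss is a leaf — visit moss.
        At lily: go right to hop.
          At hop: no left child.
          At hop: go right to ivy.
            ivy is a leaf — visit ivy.
          Visit hop.
        Visit lily.
      At daisy: go right to fir.
        At fir: no left child.
        At fir: go right to ash.
          ash is a leaf — visit ash.
        Visit fir.
      Visit daisy.
    At cedar: go right to fig.
      At fig: go left to plum.
        At plum: go left to elm.
          At elm: go left to sage.
            sage is a leaf — visit sage.
          At elm: go right to aster.
            aster is a leaf — visit aster.
          Visit elm.
        At plum: no right child.
        Visit plum.
      At fig: go right to fern.
        fern is a leaf — visit fern.
      Visit fig.
    Visit cedar.
  At rye: no right child.
  Visit rye.
At mint: no right child.
Visit mint.
Full post-order sequence: moss, ivy, hop, lily, ash, fir, daisy, sage, aster, elm, plum, fern, fig, cedar, rye, mint.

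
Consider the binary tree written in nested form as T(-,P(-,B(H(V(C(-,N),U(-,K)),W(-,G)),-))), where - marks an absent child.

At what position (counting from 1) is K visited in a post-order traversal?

3

Post-order visits the left subtree, then the right subtree, then the node.
At T: no left child.
At T: go right to P.
  At P: no left child.
  At P: go right to B.
    At B: go left to H.
      At H: go left to V.
        At V: go left to C.
          At C: no left child.
          At C: go right to N.
            N is a leaf — visit N.
          Visit C.
        At V: go right to U.
          At U: no left child.
          At U: go right to K.
            K is a leaf — visit K.
          Visit U.
        Visit V.
      At H: go right to W.
        At W: no left child.
        At W: go right to G.
          G is a leaf — visit G.
        Visit W.
      Visit H.
    At B: no right child.
    Visit B.
  Visit P.
Visit T.
Full post-order sequence: N, C, K, U, V, G, W, H, B, P, T.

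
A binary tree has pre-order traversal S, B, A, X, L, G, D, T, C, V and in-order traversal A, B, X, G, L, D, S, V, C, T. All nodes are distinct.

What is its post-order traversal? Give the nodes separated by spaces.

A G D L X B V C T S

The first element of pre-order is the root; it splits in-order into left and right subtrees.
Root S: left subtree has 6 nodes {A, B, X, G, L, D}, right has 3 {V, C, T}.
  Root B: left subtree has 1 node {A}, right has 4 {X, G, L, D}.
    Root X: left subtree has 0 nodes { }, right has 3 {G, L, D}.
      Root L: left subtree has 1 node {G}, right has 1 {D}.
  Root T: left subtree has 2 nodes {V, C}, right has 0 { }.
    Root C: left subtree has 1 node {V}, right has 0 { }.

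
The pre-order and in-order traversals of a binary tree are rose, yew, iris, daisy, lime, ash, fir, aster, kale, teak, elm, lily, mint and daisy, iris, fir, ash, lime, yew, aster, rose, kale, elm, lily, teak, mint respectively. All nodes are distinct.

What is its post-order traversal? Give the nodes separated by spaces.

daisy fir ash lime iris aster yew lily elm mint teak kale rose

The first element of pre-order is the root; it splits in-order into left and right subtrees.
Root rose: left subtree has 7 nodes {daisy, iris, fir, ash, lime, yew, aster}, right has 5 {kale, elm, lily, teak, mint}.
  Root yew: left subtree has 5 nodes {daisy, iris, fir, ash, lime}, right has 1 {aster}.
    Root iris: left subtree has 1 node {daisy}, right has 3 {fir, ash, lime}.
      Root lime: left subtree has 2 nodes {fir, ash}, right has 0 { }.
        Root ash: left subtree has 1 node {fir}, right has 0 { }.
  Root kale: left subtree has 0 nodes { }, right has 4 {elm, lily, teak, mint}.
    Root teak: left subtree has 2 nodes {elm, lily}, right has 1 {mint}.
      Root elm: left subtree has 0 nodes { }, right has 1 {lily}.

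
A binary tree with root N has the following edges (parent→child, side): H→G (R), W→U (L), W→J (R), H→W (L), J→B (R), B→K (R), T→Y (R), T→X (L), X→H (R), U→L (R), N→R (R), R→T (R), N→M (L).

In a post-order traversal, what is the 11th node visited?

Y

Post-order visits the left subtree, then the right subtree, then the node.
At N: go left to M.
  M is a leaf — visit M.
At N: go right to R.
  At R: no left child.
  At R: go right to T.
    At T: go left to X.
      At X: no left child.
      At X: go right to H.
        At H: go left to W.
          At W: go left to U.
            At U: no left child.
            At U: go right to L.
              L is a leaf — visit L.
            Visit U.
          At W: go right to J.
            At J: no left child.
            At J: go right to B.
              At B: no left child.
              At B: go right to K.
                K is a leaf — visit K.
              Visit B.
            Visit J.
          Visit W.
        At H: go right to G.
          G is a leaf — visit G.
        Visit H.
      Visit X.
    At T: go right to Y.
      Y is a leaf — visit Y.
    Visit T.
  Visit R.
Visit N.
Full post-order sequence: M, L, U, K, B, J, W, G, H, X, Y, T, R, N.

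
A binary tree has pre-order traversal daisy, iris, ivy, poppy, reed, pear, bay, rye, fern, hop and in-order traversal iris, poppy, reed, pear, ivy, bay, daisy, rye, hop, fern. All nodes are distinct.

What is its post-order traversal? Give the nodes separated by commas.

The first element of pre-order is the root; it splits in-order into left and right subtrees.
Root daisy: left subtree has 6 nodes {iris, poppy, reed, pear, ivy, bay}, right has 3 {rye, hop, fern}.
  Root iris: left subtree has 0 nodes { }, right has 5 {poppy, reed, pear, ivy, bay}.
    Root ivy: left subtree has 3 nodes {poppy, reed, pear}, right has 1 {bay}.
      Root poppy: left subtree has 0 nodes { }, right has 2 {reed, pear}.
        Root reed: left subtree has 0 nodes { }, right has 1 {pear}.
  Root rye: left subtree has 0 nodes { }, right has 2 {hop, fern}.
    Root fern: left subtree has 1 node {hop}, right has 0 { }.

pear, reed, poppy, bay, ivy, iris, hop, fern, rye, daisy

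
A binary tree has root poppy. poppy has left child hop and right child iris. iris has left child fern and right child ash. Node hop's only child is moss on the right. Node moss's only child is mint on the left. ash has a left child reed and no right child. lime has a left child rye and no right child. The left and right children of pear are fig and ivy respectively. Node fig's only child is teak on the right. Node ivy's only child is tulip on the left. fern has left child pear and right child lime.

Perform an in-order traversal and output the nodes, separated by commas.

hop, mint, moss, poppy, fig, teak, pear, tulip, ivy, fern, rye, lime, iris, reed, ash

In-order visits the left subtree, then the node, then the right subtree.
At poppy: go left to hop.
  At hop: no left child.
  Visit hop.
  At hop: go right to moss.
    At moss: go left to mint.
      mint is a leaf — visit mint.
    Visit moss.
    At moss: no right child.
Visit poppy.
At poppy: go right to iris.
  At iris: go left to fern.
    At fern: go left to pear.
      At pear: go left to fig.
        At fig: no left child.
        Visit fig.
        At fig: go right to teak.
          teak is a leaf — visit teak.
      Visit pear.
      At pear: go right to ivy.
        At ivy: go left to tulip.
          tulip is a leaf — visit tulip.
        Visit ivy.
        At ivy: no right child.
    Visit fern.
    At fern: go right to lime.
      At lime: go left to rye.
        rye is a leaf — visit rye.
      Visit lime.
      At lime: no right child.
  Visit iris.
  At iris: go right to ash.
    At ash: go left to reed.
      reed is a leaf — visit reed.
    Visit ash.
    At ash: no right child.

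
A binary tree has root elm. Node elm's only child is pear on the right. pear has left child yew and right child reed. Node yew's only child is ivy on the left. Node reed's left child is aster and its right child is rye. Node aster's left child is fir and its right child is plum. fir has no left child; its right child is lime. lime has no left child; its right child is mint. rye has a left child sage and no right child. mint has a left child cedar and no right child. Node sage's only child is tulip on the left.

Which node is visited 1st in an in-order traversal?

In-order visits the left subtree, then the node, then the right subtree.
At elm: no left child.
Visit elm.
At elm: go right to pear.
  At pear: go left to yew.
    At yew: go left to ivy.
      ivy is a leaf — visit ivy.
    Visit yew.
    At yew: no right child.
  Visit pear.
  At pear: go right to reed.
    At reed: go left to aster.
      At aster: go left to fir.
        At fir: no left child.
        Visit fir.
        At fir: go right to lime.
          At lime: no left child.
          Visit lime.
          At lime: go right to mint.
            At mint: go left to cedar.
              cedar is a leaf — visit cedar.
            Visit mint.
            At mint: no right child.
      Visit aster.
      At aster: go right to plum.
        plum is a leaf — visit plum.
    Visit reed.
    At reed: go right to rye.
      At rye: go left to sage.
        At sage: go left to tulip.
          tulip is a leaf — visit tulip.
        Visit sage.
        At sage: no right child.
      Visit rye.
      At rye: no right child.
Full in-order sequence: elm, ivy, yew, pear, fir, lime, cedar, mint, aster, plum, reed, tulip, sage, rye.

elm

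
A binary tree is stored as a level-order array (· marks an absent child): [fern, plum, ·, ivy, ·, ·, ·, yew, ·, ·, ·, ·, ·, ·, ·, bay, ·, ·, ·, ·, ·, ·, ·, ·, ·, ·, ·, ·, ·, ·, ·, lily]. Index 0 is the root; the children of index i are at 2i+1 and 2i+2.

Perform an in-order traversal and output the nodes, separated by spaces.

In-order visits the left subtree, then the node, then the right subtree.
At fern: go left to plum.
  At plum: go left to ivy.
    At ivy: go left to yew.
      At yew: go left to bay.
        At bay: go left to lily.
          lily is a leaf — visit lily.
        Visit bay.
        At bay: no right child.
      Visit yew.
      At yew: no right child.
    Visit ivy.
    At ivy: no right child.
  Visit plum.
  At plum: no right child.
Visit fern.
At fern: no right child.

lily bay yew ivy plum fern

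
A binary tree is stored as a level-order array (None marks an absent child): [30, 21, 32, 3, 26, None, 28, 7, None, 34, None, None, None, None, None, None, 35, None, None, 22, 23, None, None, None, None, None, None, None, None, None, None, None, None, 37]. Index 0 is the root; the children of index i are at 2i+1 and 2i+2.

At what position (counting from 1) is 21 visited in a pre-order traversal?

Pre-order visits the node, then its left subtree, then its right subtree.
Visit 30.
At 30: go left to 21.
  Visit 21.
  At 21: go left to 3.
    Visit 3.
    At 3: go left to 7.
      Visit 7.
      At 7: no left child.
      At 7: go right to 35.
        Visit 35.
        At 35: go left to 37.
          37 is a leaf — visit 37.
        At 35: no right child.
    At 3: no right child.
  At 21: go right to 26.
    Visit 26.
    At 26: go left to 34.
      Visit 34.
      At 34: go left to 22.
        22 is a leaf — visit 22.
      At 34: go right to 23.
        23 is a leaf — visit 23.
    At 26: no right child.
At 30: go right to 32.
  Visit 32.
  At 32: no left child.
  At 32: go right to 28.
    28 is a leaf — visit 28.
Full pre-order sequence: 30, 21, 3, 7, 35, 37, 26, 34, 22, 23, 32, 28.

2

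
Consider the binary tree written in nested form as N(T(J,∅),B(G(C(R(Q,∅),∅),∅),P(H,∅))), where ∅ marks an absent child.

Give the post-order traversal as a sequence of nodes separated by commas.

J, T, Q, R, C, G, H, P, B, N

Post-order visits the left subtree, then the right subtree, then the node.
At N: go left to T.
  At T: go left to J.
    J is a leaf — visit J.
  At T: no right child.
  Visit T.
At N: go right to B.
  At B: go left to G.
    At G: go left to C.
      At C: go left to R.
        At R: go left to Q.
          Q is a leaf — visit Q.
        At R: no right child.
        Visit R.
      At C: no right child.
      Visit C.
    At G: no right child.
    Visit G.
  At B: go right to P.
    At P: go left to H.
      H is a leaf — visit H.
    At P: no right child.
    Visit P.
  Visit B.
Visit N.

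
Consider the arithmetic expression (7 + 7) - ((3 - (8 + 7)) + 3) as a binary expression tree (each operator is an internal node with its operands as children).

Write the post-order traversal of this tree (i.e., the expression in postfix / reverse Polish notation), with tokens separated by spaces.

Post-order on an expression tree gives postfix notation: for each operator, emit left operand, right operand, then the operator.

7 7 + 3 8 7 + - 3 + -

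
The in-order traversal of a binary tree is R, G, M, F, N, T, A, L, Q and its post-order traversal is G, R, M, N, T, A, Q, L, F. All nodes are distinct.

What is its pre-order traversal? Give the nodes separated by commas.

F, M, R, G, L, A, T, N, Q

The last element of post-order is the root; it splits in-order into left and right subtrees.
Root F: left subtree has 3 nodes {R, G, M}, right has 5 {N, T, A, L, Q}.
  Root M: left subtree has 2 nodes {R, G}, right has 0 { }.
    Root R: left subtree has 0 nodes { }, right has 1 {G}.
  Root L: left subtree has 3 nodes {N, T, A}, right has 1 {Q}.
    Root A: left subtree has 2 nodes {N, T}, right has 0 { }.
      Root T: left subtree has 1 node {N}, right has 0 { }.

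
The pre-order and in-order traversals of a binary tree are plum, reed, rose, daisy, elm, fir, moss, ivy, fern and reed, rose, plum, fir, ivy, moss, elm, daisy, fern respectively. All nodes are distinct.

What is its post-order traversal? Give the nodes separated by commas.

rose, reed, ivy, moss, fir, elm, fern, daisy, plum

The first element of pre-order is the root; it splits in-order into left and right subtrees.
Root plum: left subtree has 2 nodes {reed, rose}, right has 6 {fir, ivy, moss, elm, daisy, fern}.
  Root reed: left subtree has 0 nodes { }, right has 1 {rose}.
  Root daisy: left subtree has 4 nodes {fir, ivy, moss, elm}, right has 1 {fern}.
    Root elm: left subtree has 3 nodes {fir, ivy, moss}, right has 0 { }.
      Root fir: left subtree has 0 nodes { }, right has 2 {ivy, moss}.
        Root moss: left subtree has 1 node {ivy}, right has 0 { }.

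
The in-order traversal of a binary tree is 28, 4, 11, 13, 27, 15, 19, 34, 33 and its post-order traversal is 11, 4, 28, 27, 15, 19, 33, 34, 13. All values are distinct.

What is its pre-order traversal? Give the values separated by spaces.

13 28 4 11 34 19 15 27 33

The last element of post-order is the root; it splits in-order into left and right subtrees.
Root 13: left subtree has 3 nodes {28, 4, 11}, right has 5 {27, 15, 19, 34, 33}.
  Root 28: left subtree has 0 nodes { }, right has 2 {4, 11}.
    Root 4: left subtree has 0 nodes { }, right has 1 {11}.
  Root 34: left subtree has 3 nodes {27, 15, 19}, right has 1 {33}.
    Root 19: left subtree has 2 nodes {27, 15}, right has 0 { }.
      Root 15: left subtree has 1 node {27}, right has 0 { }.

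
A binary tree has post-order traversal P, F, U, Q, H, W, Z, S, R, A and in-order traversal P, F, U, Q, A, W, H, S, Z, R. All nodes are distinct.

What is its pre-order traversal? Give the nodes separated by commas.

A, Q, U, F, P, R, S, W, H, Z

The last element of post-order is the root; it splits in-order into left and right subtrees.
Root A: left subtree has 4 nodes {P, F, U, Q}, right has 5 {W, H, S, Z, R}.
  Root Q: left subtree has 3 nodes {P, F, U}, right has 0 { }.
    Root U: left subtree has 2 nodes {P, F}, right has 0 { }.
      Root F: left subtree has 1 node {P}, right has 0 { }.
  Root R: left subtree has 4 nodes {W, H, S, Z}, right has 0 { }.
    Root S: left subtree has 2 nodes {W, H}, right has 1 {Z}.
      Root W: left subtree has 0 nodes { }, right has 1 {H}.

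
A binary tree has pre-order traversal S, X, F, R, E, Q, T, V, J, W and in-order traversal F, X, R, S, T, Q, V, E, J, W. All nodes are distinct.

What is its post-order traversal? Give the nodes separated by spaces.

F R X T V Q W J E S

The first element of pre-order is the root; it splits in-order into left and right subtrees.
Root S: left subtree has 3 nodes {F, X, R}, right has 6 {T, Q, V, E, J, W}.
  Root X: left subtree has 1 node {F}, right has 1 {R}.
  Root E: left subtree has 3 nodes {T, Q, V}, right has 2 {J, W}.
    Root Q: left subtree has 1 node {T}, right has 1 {V}.
    Root J: left subtree has 0 nodes { }, right has 1 {W}.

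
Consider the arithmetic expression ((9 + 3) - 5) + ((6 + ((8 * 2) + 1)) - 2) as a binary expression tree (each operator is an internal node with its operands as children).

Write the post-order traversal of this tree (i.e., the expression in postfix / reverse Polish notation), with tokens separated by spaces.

Post-order on an expression tree gives postfix notation: for each operator, emit left operand, right operand, then the operator.

9 3 + 5 - 6 8 2 * 1 + + 2 - +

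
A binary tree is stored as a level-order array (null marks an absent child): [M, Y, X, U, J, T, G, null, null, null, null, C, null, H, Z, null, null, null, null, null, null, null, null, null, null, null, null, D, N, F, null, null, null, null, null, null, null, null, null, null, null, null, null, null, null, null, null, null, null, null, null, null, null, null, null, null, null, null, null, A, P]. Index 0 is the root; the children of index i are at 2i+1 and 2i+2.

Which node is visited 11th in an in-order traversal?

In-order visits the left subtree, then the node, then the right subtree.
At M: go left to Y.
  At Y: go left to U.
    U is a leaf — visit U.
  Visit Y.
  At Y: go right to J.
    J is a leaf — visit J.
Visit M.
At M: go right to X.
  At X: go left to T.
    At T: go left to C.
      C is a leaf — visit C.
    Visit T.
    At T: no right child.
  Visit X.
  At X: go right to G.
    At G: go left to H.
      At H: go left to D.
        D is a leaf — visit D.
      Visit H.
      At H: go right to N.
        N is a leaf — visit N.
    Visit G.
    At G: go right to Z.
      At Z: go left to F.
        At F: go left to A.
          A is a leaf — visit A.
        Visit F.
        At F: go right to P.
          P is a leaf — visit P.
      Visit Z.
      At Z: no right child.
Full in-order sequence: U, Y, J, M, C, T, X, D, H, N, G, A, F, P, Z.

G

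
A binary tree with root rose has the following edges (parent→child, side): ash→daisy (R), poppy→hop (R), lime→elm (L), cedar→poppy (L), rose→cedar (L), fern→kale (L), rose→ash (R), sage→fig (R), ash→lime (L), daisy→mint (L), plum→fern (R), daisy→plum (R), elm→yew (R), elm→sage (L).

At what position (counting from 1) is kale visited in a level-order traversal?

15

Level-order visits nodes level by level from the root, left to right within each level.
Level 0: rose
Level 1: cedar, ash
Level 2: poppy, lime, daisy
Level 3: hop, elm, mint, plum
Level 4: sage, yew, fern
Level 5: fig, kale
Full level-order sequence: rose, cedar, ash, poppy, lime, daisy, hop, elm, mint, plum, sage, yew, fern, fig, kale.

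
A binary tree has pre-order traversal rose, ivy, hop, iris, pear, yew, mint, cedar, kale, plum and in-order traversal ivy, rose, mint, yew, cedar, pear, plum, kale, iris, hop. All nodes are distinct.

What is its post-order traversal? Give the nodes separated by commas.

ivy, mint, cedar, yew, plum, kale, pear, iris, hop, rose

The first element of pre-order is the root; it splits in-order into left and right subtrees.
Root rose: left subtree has 1 node {ivy}, right has 8 {mint, yew, cedar, pear, plum, kale, iris, hop}.
  Root hop: left subtree has 7 nodes {mint, yew, cedar, pear, plum, kale, iris}, right has 0 { }.
    Root iris: left subtree has 6 nodes {mint, yew, cedar, pear, plum, kale}, right has 0 { }.
      Root pear: left subtree has 3 nodes {mint, yew, cedar}, right has 2 {plum, kale}.
        Root yew: left subtree has 1 node {mint}, right has 1 {cedar}.
        Root kale: left subtree has 1 node {plum}, right has 0 { }.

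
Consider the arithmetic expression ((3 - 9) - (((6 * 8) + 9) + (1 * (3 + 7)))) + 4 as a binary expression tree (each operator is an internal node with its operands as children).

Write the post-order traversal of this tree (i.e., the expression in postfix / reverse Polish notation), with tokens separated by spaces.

3 9 - 6 8 * 9 + 1 3 7 + * + - 4 +

Post-order on an expression tree gives postfix notation: for each operator, emit left operand, right operand, then the operator.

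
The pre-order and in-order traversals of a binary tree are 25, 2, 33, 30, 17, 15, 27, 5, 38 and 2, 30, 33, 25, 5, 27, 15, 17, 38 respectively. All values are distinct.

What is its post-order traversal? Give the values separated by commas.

The first element of pre-order is the root; it splits in-order into left and right subtrees.
Root 25: left subtree has 3 nodes {2, 30, 33}, right has 5 {5, 27, 15, 17, 38}.
  Root 2: left subtree has 0 nodes { }, right has 2 {30, 33}.
    Root 33: left subtree has 1 node {30}, right has 0 { }.
  Root 17: left subtree has 3 nodes {5, 27, 15}, right has 1 {38}.
    Root 15: left subtree has 2 nodes {5, 27}, right has 0 { }.
      Root 27: left subtree has 1 node {5}, right has 0 { }.

30, 33, 2, 5, 27, 15, 38, 17, 25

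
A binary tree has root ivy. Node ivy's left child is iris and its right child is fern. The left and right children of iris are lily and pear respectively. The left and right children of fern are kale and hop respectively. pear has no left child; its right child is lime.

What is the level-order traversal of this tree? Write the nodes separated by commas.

ivy, iris, fern, lily, pear, kale, hop, lime

Level-order visits nodes level by level from the root, left to right within each level.
Level 0: ivy
Level 1: iris, fern
Level 2: lily, pear, kale, hop
Level 3: lime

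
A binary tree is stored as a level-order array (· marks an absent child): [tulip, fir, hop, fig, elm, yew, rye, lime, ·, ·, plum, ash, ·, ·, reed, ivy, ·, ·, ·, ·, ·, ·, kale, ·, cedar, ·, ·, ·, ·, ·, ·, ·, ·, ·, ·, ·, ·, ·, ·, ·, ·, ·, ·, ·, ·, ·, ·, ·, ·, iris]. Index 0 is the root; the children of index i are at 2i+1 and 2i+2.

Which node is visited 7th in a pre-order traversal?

Pre-order visits the node, then its left subtree, then its right subtree.
Visit tulip.
At tulip: go left to fir.
  Visit fir.
  At fir: go left to fig.
    Visit fig.
    At fig: go left to lime.
      Visit lime.
      At lime: go left to ivy.
        ivy is a leaf — visit ivy.
      At lime: no right child.
    At fig: no right child.
  At fir: go right to elm.
    Visit elm.
    At elm: no left child.
    At elm: go right to plum.
      Visit plum.
      At plum: no left child.
      At plum: go right to kale.
        kale is a leaf — visit kale.
At tulip: go right to hop.
  Visit hop.
  At hop: go left to yew.
    Visit yew.
    At yew: go left to ash.
      Visit ash.
      At ash: no left child.
      At ash: go right to cedar.
        Visit cedar.
        At cedar: go left to iris.
          iris is a leaf — visit iris.
        At cedar: no right child.
    At yew: no right child.
  At hop: go right to rye.
    Visit rye.
    At rye: no left child.
    At rye: go right to reed.
      reed is a leaf — visit reed.
Full pre-order sequence: tulip, fir, fig, lime, ivy, elm, plum, kale, hop, yew, ash, cedar, iris, rye, reed.

plum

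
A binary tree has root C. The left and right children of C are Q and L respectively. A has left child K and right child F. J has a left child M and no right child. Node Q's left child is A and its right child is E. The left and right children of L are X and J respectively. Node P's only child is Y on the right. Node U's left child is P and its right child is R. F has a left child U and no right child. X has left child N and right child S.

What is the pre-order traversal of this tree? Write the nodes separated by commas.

C, Q, A, K, F, U, P, Y, R, E, L, X, N, S, J, M

Pre-order visits the node, then its left subtree, then its right subtree.
Visit C.
At C: go left to Q.
  Visit Q.
  At Q: go left to A.
    Visit A.
    At A: go left to K.
      K is a leaf — visit K.
    At A: go right to F.
      Visit F.
      At F: go left to U.
        Visit U.
        At U: go left to P.
          Visit P.
          At P: no left child.
          At P: go right to Y.
            Y is a leaf — visit Y.
        At U: go right to R.
          R is a leaf — visit R.
      At F: no right child.
  At Q: go right to E.
    E is a leaf — visit E.
At C: go right to L.
  Visit L.
  At L: go left to X.
    Visit X.
    At X: go left to N.
      N is a leaf — visit N.
    At X: go right to S.
      S is a leaf — visit S.
  At L: go right to J.
    Visit J.
    At J: go left to M.
      M is a leaf — visit M.
    At J: no right child.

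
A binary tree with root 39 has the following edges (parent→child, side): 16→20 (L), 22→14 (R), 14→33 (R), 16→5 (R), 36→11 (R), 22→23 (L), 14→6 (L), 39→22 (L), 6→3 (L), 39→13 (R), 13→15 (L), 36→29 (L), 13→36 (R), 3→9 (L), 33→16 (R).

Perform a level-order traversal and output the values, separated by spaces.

39 22 13 23 14 15 36 6 33 29 11 3 16 9 20 5

Level-order visits nodes level by level from the root, left to right within each level.
Level 0: 39
Level 1: 22, 13
Level 2: 23, 14, 15, 36
Level 3: 6, 33, 29, 11
Level 4: 3, 16
Level 5: 9, 20, 5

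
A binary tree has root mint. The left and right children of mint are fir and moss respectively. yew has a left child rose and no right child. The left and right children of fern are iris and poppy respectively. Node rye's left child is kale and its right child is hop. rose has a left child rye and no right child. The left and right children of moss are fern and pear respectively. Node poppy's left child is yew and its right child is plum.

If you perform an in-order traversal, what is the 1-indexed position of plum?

In-order visits the left subtree, then the node, then the right subtree.
At mint: go left to fir.
  fir is a leaf — visit fir.
Visit mint.
At mint: go right to moss.
  At moss: go left to fern.
    At fern: go left to iris.
      iris is a leaf — visit iris.
    Visit fern.
    At fern: go right to poppy.
      At poppy: go left to yew.
        At yew: go left to rose.
          At rose: go left to rye.
            At rye: go left to kale.
              kale is a leaf — visit kale.
            Visit rye.
            At rye: go right to hop.
              hop is a leaf — visit hop.
          Visit rose.
          At rose: no right child.
        Visit yew.
        At yew: no right child.
      Visit poppy.
      At poppy: go right to plum.
        plum is a leaf — visit plum.
  Visit moss.
  At moss: go right to pear.
    pear is a leaf — visit pear.
Full in-order sequence: fir, mint, iris, fern, kale, rye, hop, rose, yew, poppy, plum, moss, pear.

11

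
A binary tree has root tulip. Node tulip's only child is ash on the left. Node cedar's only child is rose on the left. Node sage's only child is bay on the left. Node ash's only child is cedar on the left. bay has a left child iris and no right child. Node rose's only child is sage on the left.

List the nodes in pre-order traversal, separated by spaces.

Pre-order visits the node, then its left subtree, then its right subtree.
Visit tulip.
At tulip: go left to ash.
  Visit ash.
  At ash: go left to cedar.
    Visit cedar.
    At cedar: go left to rose.
      Visit rose.
      At rose: go left to sage.
        Visit sage.
        At sage: go left to bay.
          Visit bay.
          At bay: go left to iris.
            iris is a leaf — visit iris.
          At bay: no right child.
        At sage: no right child.
      At rose: no right child.
    At cedar: no right child.
  At ash: no right child.
At tulip: no right child.

tulip ash cedar rose sage bay iris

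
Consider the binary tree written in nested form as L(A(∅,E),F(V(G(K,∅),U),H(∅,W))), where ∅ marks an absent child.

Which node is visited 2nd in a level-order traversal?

Level-order visits nodes level by level from the root, left to right within each level.
Level 0: L
Level 1: A, F
Level 2: E, V, H
Level 3: G, U, W
Level 4: K
Full level-order sequence: L, A, F, E, V, H, G, U, W, K.

A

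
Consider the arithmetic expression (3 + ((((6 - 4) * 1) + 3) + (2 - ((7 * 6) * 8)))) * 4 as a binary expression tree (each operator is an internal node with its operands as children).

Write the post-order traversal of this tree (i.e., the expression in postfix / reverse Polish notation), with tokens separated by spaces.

3 6 4 - 1 * 3 + 2 7 6 * 8 * - + + 4 *

Post-order on an expression tree gives postfix notation: for each operator, emit left operand, right operand, then the operator.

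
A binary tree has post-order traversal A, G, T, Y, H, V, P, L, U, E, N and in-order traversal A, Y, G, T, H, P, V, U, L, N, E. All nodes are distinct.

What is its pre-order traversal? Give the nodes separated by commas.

N, U, P, H, Y, A, T, G, V, L, E

The last element of post-order is the root; it splits in-order into left and right subtrees.
Root N: left subtree has 9 nodes {A, Y, G, T, H, P, V, U, L}, right has 1 {E}.
  Root U: left subtree has 7 nodes {A, Y, G, T, H, P, V}, right has 1 {L}.
    Root P: left subtree has 5 nodes {A, Y, G, T, H}, right has 1 {V}.
      Root H: left subtree has 4 nodes {A, Y, G, T}, right has 0 { }.
        Root Y: left subtree has 1 node {A}, right has 2 {G, T}.
          Root T: left subtree has 1 node {G}, right has 0 { }.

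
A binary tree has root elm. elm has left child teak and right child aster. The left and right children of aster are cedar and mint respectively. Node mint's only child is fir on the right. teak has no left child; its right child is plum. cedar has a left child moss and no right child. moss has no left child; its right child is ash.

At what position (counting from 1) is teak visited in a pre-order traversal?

2

Pre-order visits the node, then its left subtree, then its right subtree.
Visit elm.
At elm: go left to teak.
  Visit teak.
  At teak: no left child.
  At teak: go right to plum.
    plum is a leaf — visit plum.
At elm: go right to aster.
  Visit aster.
  At aster: go left to cedar.
    Visit cedar.
    At cedar: go left to moss.
      Visit moss.
      At moss: no left child.
      At moss: go right to ash.
        ash is a leaf — visit ash.
    At cedar: no right child.
  At aster: go right to mint.
    Visit mint.
    At mint: no left child.
    At mint: go right to fir.
      fir is a leaf — visit fir.
Full pre-order sequence: elm, teak, plum, aster, cedar, moss, ash, mint, fir.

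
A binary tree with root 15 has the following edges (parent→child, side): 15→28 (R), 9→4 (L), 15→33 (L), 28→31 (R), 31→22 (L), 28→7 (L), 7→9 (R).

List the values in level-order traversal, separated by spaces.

Level-order visits nodes level by level from the root, left to right within each level.
Level 0: 15
Level 1: 33, 28
Level 2: 7, 31
Level 3: 9, 22
Level 4: 4

15 33 28 7 31 9 22 4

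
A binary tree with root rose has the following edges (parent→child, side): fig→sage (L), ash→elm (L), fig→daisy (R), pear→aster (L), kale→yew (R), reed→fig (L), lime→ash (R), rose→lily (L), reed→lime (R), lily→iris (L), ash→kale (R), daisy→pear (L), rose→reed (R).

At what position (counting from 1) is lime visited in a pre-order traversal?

Pre-order visits the node, then its left subtree, then its right subtree.
Visit rose.
At rose: go left to lily.
  Visit lily.
  At lily: go left to iris.
    iris is a leaf — visit iris.
  At lily: no right child.
At rose: go right to reed.
  Visit reed.
  At reed: go left to fig.
    Visit fig.
    At fig: go left to sage.
      sage is a leaf — visit sage.
    At fig: go right to daisy.
      Visit daisy.
      At daisy: go left to pear.
        Visit pear.
        At pear: go left to aster.
          aster is a leaf — visit aster.
        At pear: no right child.
      At daisy: no right child.
  At reed: go right to lime.
    Visit lime.
    At lime: no left child.
    At lime: go right to ash.
      Visit ash.
      At ash: go left to elm.
        elm is a leaf — visit elm.
      At ash: go right to kale.
        Visit kale.
        At kale: no left child.
        At kale: go right to yew.
          yew is a leaf — visit yew.
Full pre-order sequence: rose, lily, iris, reed, fig, sage, daisy, pear, aster, lime, ash, elm, kale, yew.

10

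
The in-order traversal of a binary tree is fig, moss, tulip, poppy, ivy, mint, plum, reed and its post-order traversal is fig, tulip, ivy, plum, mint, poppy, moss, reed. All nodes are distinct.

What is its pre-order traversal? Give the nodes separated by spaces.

reed moss fig poppy tulip mint ivy plum

The last element of post-order is the root; it splits in-order into left and right subtrees.
Root reed: left subtree has 7 nodes {fig, moss, tulip, poppy, ivy, mint, plum}, right has 0 { }.
  Root moss: left subtree has 1 node {fig}, right has 5 {tulip, poppy, ivy, mint, plum}.
    Root poppy: left subtree has 1 node {tulip}, right has 3 {ivy, mint, plum}.
      Root mint: left subtree has 1 node {ivy}, right has 1 {plum}.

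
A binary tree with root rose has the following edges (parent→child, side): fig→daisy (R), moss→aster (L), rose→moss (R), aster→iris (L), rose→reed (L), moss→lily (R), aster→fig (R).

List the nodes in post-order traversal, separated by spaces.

reed iris daisy fig aster lily moss rose

Post-order visits the left subtree, then the right subtree, then the node.
At rose: go left to reed.
  reed is a leaf — visit reed.
At rose: go right to moss.
  At moss: go left to aster.
    At aster: go left to iris.
      iris is a leaf — visit iris.
    At aster: go right to fig.
      At fig: no left child.
      At fig: go right to daisy.
        daisy is a leaf — visit daisy.
      Visit fig.
    Visit aster.
  At moss: go right to lily.
    lily is a leaf — visit lily.
  Visit moss.
Visit rose.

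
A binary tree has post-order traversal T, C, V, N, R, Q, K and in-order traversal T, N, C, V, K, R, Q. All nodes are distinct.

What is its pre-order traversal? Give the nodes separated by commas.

The last element of post-order is the root; it splits in-order into left and right subtrees.
Root K: left subtree has 4 nodes {T, N, C, V}, right has 2 {R, Q}.
  Root N: left subtree has 1 node {T}, right has 2 {C, V}.
    Root V: left subtree has 1 node {C}, right has 0 { }.
  Root Q: left subtree has 1 node {R}, right has 0 { }.

K, N, T, V, C, Q, R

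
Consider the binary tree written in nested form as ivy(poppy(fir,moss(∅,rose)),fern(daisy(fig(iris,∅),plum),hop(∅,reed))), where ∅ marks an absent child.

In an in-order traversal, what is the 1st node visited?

In-order visits the left subtree, then the node, then the right subtree.
At ivy: go left to poppy.
  At poppy: go left to fir.
    fir is a leaf — visit fir.
  Visit poppy.
  At poppy: go right to moss.
    At moss: no left child.
    Visit moss.
    At moss: go right to rose.
      rose is a leaf — visit rose.
Visit ivy.
At ivy: go right to fern.
  At fern: go left to daisy.
    At daisy: go left to fig.
      At fig: go left to iris.
        iris is a leaf — visit iris.
      Visit fig.
      At fig: no right child.
    Visit daisy.
    At daisy: go right to plum.
      plum is a leaf — visit plum.
  Visit fern.
  At fern: go right to hop.
    At hop: no left child.
    Visit hop.
    At hop: go right to reed.
      reed is a leaf — visit reed.
Full in-order sequence: fir, poppy, moss, rose, ivy, iris, fig, daisy, plum, fern, hop, reed.

fir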